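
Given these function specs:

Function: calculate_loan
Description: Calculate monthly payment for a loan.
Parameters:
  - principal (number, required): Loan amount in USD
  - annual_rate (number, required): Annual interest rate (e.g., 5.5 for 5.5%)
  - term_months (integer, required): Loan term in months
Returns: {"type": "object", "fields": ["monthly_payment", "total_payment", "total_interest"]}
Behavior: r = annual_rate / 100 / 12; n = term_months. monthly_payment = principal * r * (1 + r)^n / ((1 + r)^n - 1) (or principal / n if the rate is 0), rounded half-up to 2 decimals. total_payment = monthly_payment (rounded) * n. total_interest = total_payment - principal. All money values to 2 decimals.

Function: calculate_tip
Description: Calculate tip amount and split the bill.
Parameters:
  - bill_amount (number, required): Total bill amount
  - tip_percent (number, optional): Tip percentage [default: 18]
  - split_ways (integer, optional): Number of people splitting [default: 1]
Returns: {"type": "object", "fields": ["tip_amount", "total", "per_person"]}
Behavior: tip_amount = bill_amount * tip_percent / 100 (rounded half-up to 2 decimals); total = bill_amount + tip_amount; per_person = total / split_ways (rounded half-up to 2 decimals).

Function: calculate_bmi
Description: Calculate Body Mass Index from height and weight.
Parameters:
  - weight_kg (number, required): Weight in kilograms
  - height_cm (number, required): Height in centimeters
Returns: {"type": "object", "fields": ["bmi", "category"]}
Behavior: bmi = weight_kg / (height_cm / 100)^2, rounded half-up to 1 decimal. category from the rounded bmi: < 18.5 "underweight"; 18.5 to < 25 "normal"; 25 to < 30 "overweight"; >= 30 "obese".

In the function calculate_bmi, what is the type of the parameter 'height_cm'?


The calculate_bmi spec declares:
  - height_cm (number, required): Height in centimeters
Type:
number


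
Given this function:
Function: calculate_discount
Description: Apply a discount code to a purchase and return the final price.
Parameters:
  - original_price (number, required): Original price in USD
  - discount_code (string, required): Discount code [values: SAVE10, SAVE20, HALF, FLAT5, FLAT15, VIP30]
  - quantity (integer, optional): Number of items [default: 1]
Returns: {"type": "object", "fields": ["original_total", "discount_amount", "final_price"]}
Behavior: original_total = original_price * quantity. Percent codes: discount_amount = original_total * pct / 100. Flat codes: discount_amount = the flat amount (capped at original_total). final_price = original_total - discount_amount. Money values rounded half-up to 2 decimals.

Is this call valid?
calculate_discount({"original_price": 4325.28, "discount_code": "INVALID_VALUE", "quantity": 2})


Checking parameter values...
Parameter 'discount_code' has value 'INVALID_VALUE' not in allowed: SAVE10, SAVE20, HALF, FLAT5, FLAT15, VIP30
Invalid - 'discount_code' must be one of SAVE10, SAVE20, HALF, FLAT5, FLAT15, VIP30


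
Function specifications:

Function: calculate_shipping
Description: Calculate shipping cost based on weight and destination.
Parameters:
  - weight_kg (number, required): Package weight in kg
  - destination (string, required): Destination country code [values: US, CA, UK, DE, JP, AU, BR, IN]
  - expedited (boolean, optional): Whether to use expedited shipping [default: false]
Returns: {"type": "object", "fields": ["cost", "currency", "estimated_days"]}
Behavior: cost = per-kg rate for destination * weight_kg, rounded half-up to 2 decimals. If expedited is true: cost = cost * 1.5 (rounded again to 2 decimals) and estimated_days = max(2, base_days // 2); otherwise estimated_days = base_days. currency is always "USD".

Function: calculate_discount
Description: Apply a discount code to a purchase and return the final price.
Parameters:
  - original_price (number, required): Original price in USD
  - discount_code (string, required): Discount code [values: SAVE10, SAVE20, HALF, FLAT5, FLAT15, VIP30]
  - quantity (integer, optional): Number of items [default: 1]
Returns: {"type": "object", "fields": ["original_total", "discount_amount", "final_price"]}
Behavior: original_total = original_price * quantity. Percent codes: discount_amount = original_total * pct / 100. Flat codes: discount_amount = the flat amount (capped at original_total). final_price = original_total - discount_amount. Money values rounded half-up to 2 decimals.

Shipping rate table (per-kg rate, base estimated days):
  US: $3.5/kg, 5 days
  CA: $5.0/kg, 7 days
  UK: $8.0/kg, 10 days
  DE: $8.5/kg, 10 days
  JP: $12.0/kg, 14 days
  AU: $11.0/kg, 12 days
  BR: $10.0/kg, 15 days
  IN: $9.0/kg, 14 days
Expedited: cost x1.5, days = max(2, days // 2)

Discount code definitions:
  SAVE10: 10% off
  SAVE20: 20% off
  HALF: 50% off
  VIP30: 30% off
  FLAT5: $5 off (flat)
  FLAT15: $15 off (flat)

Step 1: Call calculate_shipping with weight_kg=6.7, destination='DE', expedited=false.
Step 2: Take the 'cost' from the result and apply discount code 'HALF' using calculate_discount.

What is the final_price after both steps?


Step 1: calculate_shipping(weight_kg=6.7, destination=DE, expedited=false)
  Rate for DE: $8.5/kg, base 10 days
  cost = 8.5 * 6.7 = 56.95 -> 56.95
  expedited not set/false: estimated_days = 10
  -> cost = 56.95 USD
Step 2: calculate_discount(original_price=56.95, discount_code=HALF, quantity=1)
  original_total = 56.95 * 1 = 56.95
  HALF = 50% off: discount_amount = 56.95 * 50/100 = 28.475 -> 28.48
  final_price = 56.95 - 28.48 = 28.47
  -> final_price = 28.47
$28.47


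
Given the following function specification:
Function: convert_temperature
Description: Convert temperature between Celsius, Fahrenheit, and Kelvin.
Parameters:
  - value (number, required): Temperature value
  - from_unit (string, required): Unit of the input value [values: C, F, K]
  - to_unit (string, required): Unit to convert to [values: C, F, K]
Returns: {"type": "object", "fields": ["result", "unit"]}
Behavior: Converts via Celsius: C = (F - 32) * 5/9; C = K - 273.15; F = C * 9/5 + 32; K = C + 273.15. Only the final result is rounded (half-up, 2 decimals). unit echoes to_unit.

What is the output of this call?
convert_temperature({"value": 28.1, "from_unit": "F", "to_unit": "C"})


To C: (28.1 - 32) * 5/9 = -2.166667
Target is C: -2.166667
Round to 2 decimals: -2.17
Output:
{"result": -2.17, "unit": "C"}


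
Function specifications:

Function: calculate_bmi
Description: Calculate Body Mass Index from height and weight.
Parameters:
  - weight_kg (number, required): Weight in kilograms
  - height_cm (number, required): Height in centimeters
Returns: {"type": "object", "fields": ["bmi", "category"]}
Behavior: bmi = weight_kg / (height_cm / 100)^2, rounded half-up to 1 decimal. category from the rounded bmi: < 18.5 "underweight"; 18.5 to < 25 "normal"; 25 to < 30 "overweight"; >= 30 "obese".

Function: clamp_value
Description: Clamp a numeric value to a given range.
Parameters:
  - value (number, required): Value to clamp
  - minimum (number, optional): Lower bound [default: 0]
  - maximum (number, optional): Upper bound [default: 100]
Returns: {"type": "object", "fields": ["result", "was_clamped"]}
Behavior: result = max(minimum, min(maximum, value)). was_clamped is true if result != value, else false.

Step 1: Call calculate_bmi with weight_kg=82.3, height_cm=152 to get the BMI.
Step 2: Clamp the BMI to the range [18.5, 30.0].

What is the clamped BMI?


Step 1: calculate_bmi(weight_kg=82.3, height_cm=152)
  height_m = 152 / 100 = 1.52
  bmi = 82.3 / 1.52^2 = 82.3 / 2.3104 = 35.621537 -> 35.6
  35.6 >= 30 -> obese
  -> bmi = 35.6
Step 2: clamp_value(value=35.6, minimum=18.5, maximum=30.0)
  result = max(18.5, min(30.0, 35.6)) = max(18.5, 30.0) = 30.0
  was_clamped = (30.0 != 35.6) = true
  -> result = 30.0
30.0


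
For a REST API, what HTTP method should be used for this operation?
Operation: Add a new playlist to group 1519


GET = read, POST = create, PUT = update/replace, DELETE = remove
This operation is a create.
POST


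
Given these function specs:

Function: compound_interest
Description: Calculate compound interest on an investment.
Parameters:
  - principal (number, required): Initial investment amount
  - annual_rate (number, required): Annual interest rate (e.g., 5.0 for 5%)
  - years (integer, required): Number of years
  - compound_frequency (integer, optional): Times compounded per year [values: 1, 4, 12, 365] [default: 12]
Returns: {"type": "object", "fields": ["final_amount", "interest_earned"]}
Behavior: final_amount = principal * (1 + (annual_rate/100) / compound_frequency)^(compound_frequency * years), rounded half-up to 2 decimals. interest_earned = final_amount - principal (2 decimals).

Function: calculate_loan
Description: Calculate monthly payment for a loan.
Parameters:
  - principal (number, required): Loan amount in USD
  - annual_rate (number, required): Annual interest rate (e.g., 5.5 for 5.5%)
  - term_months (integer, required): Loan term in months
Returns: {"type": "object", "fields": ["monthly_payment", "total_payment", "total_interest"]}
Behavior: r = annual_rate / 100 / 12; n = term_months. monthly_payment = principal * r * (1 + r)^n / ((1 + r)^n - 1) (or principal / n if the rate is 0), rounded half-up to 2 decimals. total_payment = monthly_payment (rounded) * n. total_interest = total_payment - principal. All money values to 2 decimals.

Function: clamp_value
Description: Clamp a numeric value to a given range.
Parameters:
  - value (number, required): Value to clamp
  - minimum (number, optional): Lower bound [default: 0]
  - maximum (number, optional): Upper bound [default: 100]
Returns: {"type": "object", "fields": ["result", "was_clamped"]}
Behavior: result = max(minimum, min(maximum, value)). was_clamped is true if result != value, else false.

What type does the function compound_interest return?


The compound_interest spec declares Returns: {"type": "object", "fields": ["final_amount", "interest_earned"]}
Type:
object


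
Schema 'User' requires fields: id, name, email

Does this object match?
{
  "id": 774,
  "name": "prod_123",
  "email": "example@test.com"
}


Checking required fields... All present.
Valid - all required fields present


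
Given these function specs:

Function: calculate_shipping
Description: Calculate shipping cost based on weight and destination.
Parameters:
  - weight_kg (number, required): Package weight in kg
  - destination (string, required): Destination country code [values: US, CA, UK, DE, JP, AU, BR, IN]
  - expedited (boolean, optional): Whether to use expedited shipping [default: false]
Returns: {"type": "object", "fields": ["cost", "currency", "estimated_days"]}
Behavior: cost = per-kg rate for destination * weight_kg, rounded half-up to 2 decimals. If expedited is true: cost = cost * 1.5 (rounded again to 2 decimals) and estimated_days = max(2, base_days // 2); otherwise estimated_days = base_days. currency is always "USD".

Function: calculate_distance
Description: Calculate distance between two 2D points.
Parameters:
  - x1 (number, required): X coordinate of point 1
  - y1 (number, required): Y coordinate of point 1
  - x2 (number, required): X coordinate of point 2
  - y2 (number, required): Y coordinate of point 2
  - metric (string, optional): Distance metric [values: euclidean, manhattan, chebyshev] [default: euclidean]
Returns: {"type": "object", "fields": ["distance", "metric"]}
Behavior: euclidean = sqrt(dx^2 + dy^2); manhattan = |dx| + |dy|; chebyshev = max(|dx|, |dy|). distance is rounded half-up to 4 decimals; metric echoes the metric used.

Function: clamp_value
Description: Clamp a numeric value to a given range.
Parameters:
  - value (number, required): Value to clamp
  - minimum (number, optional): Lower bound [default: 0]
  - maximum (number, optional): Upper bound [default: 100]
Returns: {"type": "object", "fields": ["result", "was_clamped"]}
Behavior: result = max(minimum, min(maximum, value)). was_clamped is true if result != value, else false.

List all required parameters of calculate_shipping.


Parameters of calculate_shipping and their required/optional flag:
  weight_kg: required
  destination: required
  expedited: optional
destination, weight_kg


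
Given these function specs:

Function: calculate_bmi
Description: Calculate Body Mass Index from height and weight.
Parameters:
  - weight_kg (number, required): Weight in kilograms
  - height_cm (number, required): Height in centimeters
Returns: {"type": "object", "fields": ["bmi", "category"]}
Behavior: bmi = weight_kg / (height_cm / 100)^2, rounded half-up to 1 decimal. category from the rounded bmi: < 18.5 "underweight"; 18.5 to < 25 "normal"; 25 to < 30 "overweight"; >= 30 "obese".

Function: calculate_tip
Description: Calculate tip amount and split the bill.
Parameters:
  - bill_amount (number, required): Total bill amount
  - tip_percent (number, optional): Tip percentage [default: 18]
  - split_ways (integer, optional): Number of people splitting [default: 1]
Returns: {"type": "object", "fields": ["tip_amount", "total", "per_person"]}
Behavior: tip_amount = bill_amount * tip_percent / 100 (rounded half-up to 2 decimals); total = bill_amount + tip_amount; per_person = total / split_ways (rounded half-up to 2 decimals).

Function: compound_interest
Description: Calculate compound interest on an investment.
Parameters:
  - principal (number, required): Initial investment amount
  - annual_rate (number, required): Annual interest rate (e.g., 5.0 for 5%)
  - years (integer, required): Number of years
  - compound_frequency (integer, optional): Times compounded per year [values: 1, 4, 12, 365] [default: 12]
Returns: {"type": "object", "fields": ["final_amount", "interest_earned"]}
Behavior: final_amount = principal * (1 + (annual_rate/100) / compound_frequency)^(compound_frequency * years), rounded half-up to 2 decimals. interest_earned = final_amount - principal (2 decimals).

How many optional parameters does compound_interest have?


Parameters of compound_interest: principal (required), annual_rate (required), years (required), compound_frequency (optional)
Optional count:
1


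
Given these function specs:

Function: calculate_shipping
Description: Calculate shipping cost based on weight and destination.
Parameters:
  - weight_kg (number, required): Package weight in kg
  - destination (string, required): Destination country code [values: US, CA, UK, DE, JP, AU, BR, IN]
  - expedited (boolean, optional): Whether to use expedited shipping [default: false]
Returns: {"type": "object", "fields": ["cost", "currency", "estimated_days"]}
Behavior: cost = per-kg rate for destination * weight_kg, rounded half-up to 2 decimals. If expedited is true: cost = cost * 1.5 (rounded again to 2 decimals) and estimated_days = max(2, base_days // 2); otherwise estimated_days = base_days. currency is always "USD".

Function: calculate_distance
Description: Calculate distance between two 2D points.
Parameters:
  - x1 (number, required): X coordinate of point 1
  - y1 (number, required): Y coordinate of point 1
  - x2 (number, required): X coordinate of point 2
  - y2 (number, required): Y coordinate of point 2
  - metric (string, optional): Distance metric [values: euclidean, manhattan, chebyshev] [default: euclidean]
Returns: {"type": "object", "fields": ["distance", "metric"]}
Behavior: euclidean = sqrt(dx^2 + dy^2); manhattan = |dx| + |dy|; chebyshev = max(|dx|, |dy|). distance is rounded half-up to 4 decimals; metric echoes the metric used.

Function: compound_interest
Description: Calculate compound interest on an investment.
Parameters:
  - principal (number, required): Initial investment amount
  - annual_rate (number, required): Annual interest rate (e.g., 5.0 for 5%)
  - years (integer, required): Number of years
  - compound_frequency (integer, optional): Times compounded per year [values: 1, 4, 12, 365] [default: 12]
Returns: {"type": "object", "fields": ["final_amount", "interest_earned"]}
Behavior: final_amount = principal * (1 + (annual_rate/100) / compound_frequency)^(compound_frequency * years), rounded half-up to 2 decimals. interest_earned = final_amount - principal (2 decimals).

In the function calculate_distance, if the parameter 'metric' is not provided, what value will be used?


The calculate_distance spec declares:
  - metric (string, optional): Distance metric [values: euclidean, manhattan, chebyshev] [default: euclidean]
Default:
euclidean


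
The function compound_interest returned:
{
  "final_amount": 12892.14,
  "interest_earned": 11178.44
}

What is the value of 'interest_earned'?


11178.44


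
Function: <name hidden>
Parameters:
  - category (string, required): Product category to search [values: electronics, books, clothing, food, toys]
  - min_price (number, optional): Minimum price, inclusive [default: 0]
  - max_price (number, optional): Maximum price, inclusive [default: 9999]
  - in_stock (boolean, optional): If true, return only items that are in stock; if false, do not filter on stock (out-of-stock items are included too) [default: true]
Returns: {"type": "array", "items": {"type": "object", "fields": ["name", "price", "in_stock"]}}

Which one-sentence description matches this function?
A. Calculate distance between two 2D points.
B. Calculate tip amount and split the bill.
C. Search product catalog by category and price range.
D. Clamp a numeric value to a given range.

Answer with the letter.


Parameters category, min_price, max_price, in_stock and return "array" fit: Search product catalog by category and price range.
C


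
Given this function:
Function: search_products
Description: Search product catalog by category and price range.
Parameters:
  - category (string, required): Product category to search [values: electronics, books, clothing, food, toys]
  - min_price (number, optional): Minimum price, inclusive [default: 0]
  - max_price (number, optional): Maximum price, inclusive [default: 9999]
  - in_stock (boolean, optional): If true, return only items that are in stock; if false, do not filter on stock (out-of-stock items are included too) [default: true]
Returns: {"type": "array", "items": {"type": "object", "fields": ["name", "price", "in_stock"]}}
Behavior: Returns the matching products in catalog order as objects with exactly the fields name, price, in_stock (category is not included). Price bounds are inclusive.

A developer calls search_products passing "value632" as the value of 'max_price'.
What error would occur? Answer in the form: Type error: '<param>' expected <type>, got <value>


Spec: 'max_price' is declared as number; "value632" is a string.
Type error: 'max_price' expected number, got "value632"


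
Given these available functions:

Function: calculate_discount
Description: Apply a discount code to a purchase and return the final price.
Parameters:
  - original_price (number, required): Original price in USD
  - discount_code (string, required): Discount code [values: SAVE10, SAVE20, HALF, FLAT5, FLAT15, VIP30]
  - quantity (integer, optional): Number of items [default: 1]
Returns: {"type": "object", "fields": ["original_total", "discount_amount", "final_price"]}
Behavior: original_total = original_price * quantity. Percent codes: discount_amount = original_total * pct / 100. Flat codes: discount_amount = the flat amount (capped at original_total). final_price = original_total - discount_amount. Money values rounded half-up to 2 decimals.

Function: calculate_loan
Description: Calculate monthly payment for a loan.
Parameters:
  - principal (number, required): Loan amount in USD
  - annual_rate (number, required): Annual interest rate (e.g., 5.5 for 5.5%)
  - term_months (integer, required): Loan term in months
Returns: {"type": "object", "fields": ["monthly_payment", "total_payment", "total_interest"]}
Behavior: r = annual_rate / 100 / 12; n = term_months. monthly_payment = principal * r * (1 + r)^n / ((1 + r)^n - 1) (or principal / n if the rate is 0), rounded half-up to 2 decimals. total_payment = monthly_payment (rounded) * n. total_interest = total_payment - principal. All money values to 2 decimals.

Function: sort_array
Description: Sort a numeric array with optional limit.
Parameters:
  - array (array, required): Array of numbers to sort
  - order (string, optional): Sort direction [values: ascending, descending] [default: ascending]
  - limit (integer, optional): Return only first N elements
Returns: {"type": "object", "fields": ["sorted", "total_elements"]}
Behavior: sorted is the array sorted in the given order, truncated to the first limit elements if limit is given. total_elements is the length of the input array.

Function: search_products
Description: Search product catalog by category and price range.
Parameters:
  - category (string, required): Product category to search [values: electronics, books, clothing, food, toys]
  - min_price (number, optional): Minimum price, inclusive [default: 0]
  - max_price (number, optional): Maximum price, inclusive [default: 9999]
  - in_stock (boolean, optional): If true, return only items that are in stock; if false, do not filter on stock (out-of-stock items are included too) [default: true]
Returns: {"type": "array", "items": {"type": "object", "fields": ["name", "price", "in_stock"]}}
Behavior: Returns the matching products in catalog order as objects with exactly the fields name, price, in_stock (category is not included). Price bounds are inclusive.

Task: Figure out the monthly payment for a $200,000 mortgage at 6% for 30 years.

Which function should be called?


The task needs a function whose description is: Calculate monthly payment for a loan.
calculate_loan


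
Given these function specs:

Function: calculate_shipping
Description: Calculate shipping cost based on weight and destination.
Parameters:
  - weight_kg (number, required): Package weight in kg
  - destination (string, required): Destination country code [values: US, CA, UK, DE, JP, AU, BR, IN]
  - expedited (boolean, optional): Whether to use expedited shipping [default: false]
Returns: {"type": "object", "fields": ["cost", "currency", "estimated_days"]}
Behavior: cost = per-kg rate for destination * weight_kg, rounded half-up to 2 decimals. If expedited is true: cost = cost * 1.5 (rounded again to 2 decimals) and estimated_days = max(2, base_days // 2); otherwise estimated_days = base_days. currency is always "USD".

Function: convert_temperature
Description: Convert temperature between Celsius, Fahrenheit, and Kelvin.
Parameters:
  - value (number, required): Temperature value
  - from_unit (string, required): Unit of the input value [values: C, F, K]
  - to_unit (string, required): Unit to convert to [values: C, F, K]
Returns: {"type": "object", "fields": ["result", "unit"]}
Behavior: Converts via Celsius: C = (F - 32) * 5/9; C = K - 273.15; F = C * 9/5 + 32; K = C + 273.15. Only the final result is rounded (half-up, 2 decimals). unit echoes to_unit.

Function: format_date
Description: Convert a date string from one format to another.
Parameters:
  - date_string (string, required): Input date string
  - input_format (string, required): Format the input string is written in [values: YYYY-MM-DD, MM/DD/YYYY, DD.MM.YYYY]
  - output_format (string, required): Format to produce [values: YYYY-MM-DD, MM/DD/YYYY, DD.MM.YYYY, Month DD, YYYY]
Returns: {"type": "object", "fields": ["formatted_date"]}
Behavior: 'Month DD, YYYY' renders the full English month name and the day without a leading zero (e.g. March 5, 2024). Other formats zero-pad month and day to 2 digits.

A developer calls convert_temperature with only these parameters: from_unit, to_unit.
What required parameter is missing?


Required parameters: value, from_unit, to_unit
Provided: from_unit, to_unit
Missing: value
value


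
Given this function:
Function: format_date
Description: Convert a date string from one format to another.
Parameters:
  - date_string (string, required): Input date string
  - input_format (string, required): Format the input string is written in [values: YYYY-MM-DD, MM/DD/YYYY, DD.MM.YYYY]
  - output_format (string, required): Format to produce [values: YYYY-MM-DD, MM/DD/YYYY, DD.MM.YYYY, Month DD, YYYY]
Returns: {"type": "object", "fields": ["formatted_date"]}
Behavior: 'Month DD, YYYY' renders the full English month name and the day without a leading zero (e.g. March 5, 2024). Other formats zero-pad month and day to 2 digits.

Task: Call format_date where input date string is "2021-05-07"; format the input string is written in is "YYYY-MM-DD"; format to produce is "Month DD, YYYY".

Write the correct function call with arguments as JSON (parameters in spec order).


Mapping each described value to its parameter name:
  'Input date string' -> date_string = "2021-05-07"
  'Format the input string is written in' -> input_format = "YYYY-MM-DD"
  'Format to produce' -> output_format = "Month DD, YYYY"
format_date({"date_string": "2021-05-07", "input_format": "YYYY-MM-DD", "output_format": "Month DD, YYYY"})


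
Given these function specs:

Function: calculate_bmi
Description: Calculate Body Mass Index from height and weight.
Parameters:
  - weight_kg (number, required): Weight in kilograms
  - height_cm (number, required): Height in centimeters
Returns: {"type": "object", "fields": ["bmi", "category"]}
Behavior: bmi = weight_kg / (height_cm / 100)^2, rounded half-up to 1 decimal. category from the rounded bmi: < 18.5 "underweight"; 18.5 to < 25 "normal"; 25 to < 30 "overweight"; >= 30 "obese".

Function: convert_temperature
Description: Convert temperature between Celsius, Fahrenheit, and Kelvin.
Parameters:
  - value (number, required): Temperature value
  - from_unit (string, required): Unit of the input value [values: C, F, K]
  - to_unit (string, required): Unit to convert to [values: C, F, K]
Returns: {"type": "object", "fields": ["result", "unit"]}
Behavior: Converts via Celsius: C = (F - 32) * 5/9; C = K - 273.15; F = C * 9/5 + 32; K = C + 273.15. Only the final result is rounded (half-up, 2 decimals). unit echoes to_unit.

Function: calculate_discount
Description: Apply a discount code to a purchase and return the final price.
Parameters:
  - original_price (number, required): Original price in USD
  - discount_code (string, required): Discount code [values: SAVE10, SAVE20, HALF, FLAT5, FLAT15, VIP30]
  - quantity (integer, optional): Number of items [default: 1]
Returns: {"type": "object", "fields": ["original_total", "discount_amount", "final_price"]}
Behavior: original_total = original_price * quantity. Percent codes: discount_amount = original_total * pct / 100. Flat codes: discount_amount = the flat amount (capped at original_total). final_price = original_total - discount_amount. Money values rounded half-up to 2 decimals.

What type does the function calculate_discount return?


The calculate_discount spec declares Returns: {"type": "object", "fields": ["original_total", "discount_amount", "final_price"]}
Type:
object


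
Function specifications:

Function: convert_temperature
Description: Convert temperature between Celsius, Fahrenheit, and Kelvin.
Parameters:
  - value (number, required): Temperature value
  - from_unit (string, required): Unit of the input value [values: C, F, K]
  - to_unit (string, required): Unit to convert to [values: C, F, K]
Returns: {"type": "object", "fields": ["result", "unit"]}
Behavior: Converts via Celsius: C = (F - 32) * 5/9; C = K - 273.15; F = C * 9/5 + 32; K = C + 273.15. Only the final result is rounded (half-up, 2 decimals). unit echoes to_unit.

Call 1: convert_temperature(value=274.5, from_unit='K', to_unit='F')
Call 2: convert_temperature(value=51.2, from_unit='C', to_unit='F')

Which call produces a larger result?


Call 1:
  To C: 274.5 - 273.15 = 1.35
  To F: 1.35 * 9/5 + 32 = 34.43
  Round to 2 decimals: 34.43
  -> 34.43 F
Call 2:
  Input already in C: 51.2
  To F: 51.2 * 9/5 + 32 = 124.16
  Round to 2 decimals: 124.16
  -> 124.16 F
Call 2 (124.16 F)


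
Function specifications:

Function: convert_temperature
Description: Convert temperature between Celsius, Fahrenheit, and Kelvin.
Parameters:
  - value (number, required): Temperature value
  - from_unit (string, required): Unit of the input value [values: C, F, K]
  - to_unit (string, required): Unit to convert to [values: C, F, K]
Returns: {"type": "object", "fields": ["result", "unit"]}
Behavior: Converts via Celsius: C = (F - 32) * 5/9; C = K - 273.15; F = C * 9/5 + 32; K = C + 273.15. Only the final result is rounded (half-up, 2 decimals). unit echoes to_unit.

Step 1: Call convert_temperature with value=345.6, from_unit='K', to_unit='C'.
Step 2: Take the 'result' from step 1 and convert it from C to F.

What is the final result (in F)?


Step 1: convert_temperature(value=345.6, from_unit=K, to_unit=C)
  To C: 345.6 - 273.15 = 72.45
  Target is C: 72.45
  Round to 2 decimals: 72.45
  -> result = 72.45 C
Step 2: convert_temperature(value=72.45, from_unit=C, to_unit=F)
  Input already in C: 72.45
  To F: 72.45 * 9/5 + 32 = 162.41
  Round to 2 decimals: 162.41
  -> result = 162.41 F
162.41 F


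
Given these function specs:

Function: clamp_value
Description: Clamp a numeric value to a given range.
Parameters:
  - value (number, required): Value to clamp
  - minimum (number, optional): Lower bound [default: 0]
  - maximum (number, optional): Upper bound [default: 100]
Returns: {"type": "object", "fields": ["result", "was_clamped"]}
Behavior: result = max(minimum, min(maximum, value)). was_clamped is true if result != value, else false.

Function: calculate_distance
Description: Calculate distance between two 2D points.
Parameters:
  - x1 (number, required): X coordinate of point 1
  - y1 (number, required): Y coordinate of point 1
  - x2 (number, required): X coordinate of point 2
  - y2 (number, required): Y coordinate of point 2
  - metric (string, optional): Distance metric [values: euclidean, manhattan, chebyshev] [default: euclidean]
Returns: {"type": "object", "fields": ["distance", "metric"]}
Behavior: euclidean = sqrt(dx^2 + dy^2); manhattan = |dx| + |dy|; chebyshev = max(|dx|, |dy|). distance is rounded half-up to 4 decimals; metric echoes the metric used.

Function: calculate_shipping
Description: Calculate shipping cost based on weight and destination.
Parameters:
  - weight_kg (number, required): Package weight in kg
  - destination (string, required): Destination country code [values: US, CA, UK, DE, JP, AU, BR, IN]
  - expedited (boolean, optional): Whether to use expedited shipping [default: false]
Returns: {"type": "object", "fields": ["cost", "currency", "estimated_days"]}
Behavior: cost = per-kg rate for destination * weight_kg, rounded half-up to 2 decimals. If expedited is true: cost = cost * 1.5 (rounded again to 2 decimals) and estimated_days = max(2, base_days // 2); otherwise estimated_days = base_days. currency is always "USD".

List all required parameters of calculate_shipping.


Parameters of calculate_shipping and their required/optional flag:
  weight_kg: required
  destination: required
  expedited: optional
destination, weight_kg


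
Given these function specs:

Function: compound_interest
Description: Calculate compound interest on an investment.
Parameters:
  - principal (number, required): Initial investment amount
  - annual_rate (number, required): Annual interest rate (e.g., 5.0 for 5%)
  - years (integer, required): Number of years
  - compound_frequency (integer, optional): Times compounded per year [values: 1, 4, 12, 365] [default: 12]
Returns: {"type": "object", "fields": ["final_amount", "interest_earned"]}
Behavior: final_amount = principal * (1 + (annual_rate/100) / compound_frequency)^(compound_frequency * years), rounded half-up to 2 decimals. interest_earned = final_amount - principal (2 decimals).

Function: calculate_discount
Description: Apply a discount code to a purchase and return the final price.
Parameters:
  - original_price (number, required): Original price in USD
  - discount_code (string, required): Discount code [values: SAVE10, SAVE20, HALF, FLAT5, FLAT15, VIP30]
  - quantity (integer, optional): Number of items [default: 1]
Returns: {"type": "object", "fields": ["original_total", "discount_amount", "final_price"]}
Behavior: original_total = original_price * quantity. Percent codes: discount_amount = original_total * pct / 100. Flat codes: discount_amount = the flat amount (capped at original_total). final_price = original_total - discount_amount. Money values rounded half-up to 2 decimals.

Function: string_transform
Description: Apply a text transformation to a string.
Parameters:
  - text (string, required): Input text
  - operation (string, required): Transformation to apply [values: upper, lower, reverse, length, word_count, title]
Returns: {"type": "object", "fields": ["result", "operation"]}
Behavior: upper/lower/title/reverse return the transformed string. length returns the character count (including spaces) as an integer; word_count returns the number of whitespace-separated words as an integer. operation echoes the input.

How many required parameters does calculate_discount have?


Parameters of calculate_discount: original_price (required), discount_code (required), quantity (optional)
Required count:
2


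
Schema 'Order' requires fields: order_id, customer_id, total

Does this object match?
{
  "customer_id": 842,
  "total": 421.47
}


Checking required fields...
Missing: order_id
Invalid - missing required field 'order_id'


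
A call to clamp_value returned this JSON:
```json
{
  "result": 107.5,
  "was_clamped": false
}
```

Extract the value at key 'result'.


107.5


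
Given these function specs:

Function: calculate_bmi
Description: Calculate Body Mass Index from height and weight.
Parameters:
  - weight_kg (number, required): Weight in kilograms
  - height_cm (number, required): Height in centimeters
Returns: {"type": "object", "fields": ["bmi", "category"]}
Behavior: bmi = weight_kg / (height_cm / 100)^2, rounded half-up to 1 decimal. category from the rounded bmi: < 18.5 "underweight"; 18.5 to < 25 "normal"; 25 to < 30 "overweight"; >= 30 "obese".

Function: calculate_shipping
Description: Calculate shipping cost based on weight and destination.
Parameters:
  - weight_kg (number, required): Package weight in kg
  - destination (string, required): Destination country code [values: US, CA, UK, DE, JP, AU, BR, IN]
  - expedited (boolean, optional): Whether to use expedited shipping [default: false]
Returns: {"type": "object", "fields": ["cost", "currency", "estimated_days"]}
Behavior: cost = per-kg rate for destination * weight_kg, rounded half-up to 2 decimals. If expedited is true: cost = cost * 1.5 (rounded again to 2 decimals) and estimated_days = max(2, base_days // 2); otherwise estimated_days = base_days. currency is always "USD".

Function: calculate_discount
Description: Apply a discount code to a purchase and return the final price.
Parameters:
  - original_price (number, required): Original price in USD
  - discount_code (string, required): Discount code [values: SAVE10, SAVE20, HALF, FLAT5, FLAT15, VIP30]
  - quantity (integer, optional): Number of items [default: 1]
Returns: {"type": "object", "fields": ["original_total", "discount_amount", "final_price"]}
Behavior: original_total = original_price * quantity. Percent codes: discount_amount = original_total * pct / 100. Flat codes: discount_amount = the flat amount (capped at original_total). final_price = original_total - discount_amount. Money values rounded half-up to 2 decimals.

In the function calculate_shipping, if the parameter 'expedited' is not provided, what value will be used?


The calculate_shipping spec declares:
  - expedited (boolean, optional): Whether to use expedited shipping [default: false]
Default:
false


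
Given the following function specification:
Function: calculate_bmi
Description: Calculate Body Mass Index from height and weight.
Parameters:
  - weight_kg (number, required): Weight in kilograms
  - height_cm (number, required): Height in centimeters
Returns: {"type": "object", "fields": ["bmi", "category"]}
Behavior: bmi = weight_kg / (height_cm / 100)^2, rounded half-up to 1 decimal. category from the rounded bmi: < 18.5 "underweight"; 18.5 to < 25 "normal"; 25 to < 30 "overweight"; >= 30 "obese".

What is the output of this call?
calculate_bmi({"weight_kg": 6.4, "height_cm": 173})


height_m = 173 / 100 = 1.73
bmi = 6.4 / 1.73^2 = 6.4 / 2.9929 = 2.138394 -> 2.1
2.1 < 18.5 -> underweight
Output:
{"bmi": 2.1, "category": "underweight"}


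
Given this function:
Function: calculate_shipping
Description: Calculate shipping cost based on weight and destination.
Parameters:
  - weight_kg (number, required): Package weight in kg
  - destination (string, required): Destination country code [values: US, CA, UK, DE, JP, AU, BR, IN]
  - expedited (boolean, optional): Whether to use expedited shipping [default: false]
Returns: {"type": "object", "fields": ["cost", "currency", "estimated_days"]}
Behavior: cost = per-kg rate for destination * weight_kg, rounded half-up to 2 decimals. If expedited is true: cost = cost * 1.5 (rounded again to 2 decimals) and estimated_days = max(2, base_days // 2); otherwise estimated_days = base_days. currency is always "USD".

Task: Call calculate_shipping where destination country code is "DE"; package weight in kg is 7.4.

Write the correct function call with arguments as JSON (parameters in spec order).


Mapping each described value to its parameter name:
  'Destination country code' -> destination = "DE"
  'Package weight in kg' -> weight_kg = 7.4
calculate_shipping({"weight_kg": 7.4, "destination": "DE"})


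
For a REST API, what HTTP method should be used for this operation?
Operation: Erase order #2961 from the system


GET = read, POST = create, PUT = update/replace, DELETE = remove
This operation is a removal.
DELETE


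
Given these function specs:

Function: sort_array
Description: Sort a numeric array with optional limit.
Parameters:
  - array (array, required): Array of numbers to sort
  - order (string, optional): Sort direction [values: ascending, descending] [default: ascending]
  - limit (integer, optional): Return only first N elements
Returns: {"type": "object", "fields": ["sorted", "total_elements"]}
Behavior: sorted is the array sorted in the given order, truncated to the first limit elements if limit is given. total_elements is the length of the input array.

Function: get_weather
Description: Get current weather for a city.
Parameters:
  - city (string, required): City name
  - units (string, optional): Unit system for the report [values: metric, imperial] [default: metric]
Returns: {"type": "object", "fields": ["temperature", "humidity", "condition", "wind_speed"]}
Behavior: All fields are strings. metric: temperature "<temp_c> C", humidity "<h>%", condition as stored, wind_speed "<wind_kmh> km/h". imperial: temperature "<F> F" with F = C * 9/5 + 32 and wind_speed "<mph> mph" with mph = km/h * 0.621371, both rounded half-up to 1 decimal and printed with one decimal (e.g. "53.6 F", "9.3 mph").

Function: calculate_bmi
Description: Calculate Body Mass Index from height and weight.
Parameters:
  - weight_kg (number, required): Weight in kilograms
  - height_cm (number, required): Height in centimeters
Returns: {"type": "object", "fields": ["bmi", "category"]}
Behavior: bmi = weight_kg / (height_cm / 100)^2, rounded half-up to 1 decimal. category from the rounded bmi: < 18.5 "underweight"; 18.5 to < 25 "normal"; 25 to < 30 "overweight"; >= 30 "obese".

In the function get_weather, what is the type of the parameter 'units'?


The get_weather spec declares:
  - units (string, optional): Unit system for the report [values: metric, imperial] [default: metric]
Type:
string


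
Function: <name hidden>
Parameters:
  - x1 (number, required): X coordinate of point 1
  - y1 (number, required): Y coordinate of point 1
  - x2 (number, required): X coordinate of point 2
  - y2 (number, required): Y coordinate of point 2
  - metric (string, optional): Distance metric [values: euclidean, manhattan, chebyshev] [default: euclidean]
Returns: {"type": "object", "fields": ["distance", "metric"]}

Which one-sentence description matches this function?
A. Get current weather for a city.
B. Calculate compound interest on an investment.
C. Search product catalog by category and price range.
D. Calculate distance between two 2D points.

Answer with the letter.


Parameters x1, y1, x2, y2, metric and return ["distance", "metric"] fit: Calculate distance between two 2D points.
D
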